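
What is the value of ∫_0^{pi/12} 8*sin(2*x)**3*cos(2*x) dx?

1/16

Let u = sin(2*x), so du = 2*cos(2*x) dx. When x = 0, u = 0; when x = pi/12, u = 1/2.
The integral becomes 4·∫ u**3 du from 0 to 1/2, with antiderivative u**4.
Back in x: F(x) = sin(2*x)**4.
Then F(pi/12) - F(0) = (1/16) - (0) = 1/16.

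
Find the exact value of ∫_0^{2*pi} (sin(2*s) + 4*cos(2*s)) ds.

0

An antiderivative is F(s) = 2*sin(2*s) - cos(2*s)/2.
Then F(2*pi) - F(0) = (-1/2) - (-1/2) = 0.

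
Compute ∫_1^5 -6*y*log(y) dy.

Integrate by parts once (u = ln y, dv = -6*y dy).
An antiderivative is F(y) = -3*y**2*(2*log(y) - 1)/2.
Then F(5) - F(1) = (75/2 - 75*log(5)) - (3/2) = 36 - 75*log(5).

36 - 75*log(5)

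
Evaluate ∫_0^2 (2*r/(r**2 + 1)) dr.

log(5)

Let u = r**2 + 1, so du = 2*r dr. When r = 0, u = 1; when r = 2, u = 5.
The integral becomes ∫ 1/u du from 1 to 5, with antiderivative log(u).
Back in r: F(r) = log(r**2 + 1).
Then F(2) - F(0) = (log(5)) - (0) = log(5).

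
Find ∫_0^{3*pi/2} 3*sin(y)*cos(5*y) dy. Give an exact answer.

Use the identity sin(y)cos(5*y) = [sin(6*y) + sin(-4*y)]/2.
An antiderivative is F(y) = 3*cos(4*y)/8 - cos(6*y)/4.
Then F(3*pi/2) - F(0) = (5/8) - (1/8) = 1/2.

1/2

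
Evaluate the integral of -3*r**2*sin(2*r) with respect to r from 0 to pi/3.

-sqrt(3)*pi/4 - pi**2/12 + 9/8

Integrate by parts twice (u = r^2, dv = -3*sin(2*r) dr).
An antiderivative is F(r) = 3*r**2*cos(2*r)/2 - 3*r*sin(2*r)/2 - 3*cos(2*r)/4.
Then F(pi/3) - F(0) = (-sqrt(3)*pi/4 - pi**2/12 + 3/8) - (-3/4) = -sqrt(3)*pi/4 - pi**2/12 + 9/8.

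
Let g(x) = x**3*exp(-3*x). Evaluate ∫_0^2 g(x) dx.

2/27 - 122*exp(-6)/27

Integrate by parts 3 times (u = x^3, dv = exp(-3*x) dx).
An antiderivative is F(x) = (-9*x**3 - 9*x**2 - 6*x - 2)*exp(-3*x)/27.
Then F(2) - F(0) = (-122*exp(-6)/27) - (-2/27) = 2/27 - 122*exp(-6)/27.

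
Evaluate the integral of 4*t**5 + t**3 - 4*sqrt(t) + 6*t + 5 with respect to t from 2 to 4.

By the power rule, an antiderivative is F(t) = 2*t**6/3 + t**4/4 - 8*t**(3/2)/3 + 3*t**2 + 5*t.
Then F(4) - F(2) = (8524/3) - (206/3 - 16*sqrt(2)/3) = 16*sqrt(2)/3 + 8318/3.

16*sqrt(2)/3 + 8318/3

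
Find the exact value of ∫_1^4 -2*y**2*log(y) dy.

Integrate by parts once (u = ln y, dv = -2*y**2 dy).
An antiderivative is F(y) = -2*y**3*(3*log(y) - 1)/9.
Then F(4) - F(1) = (128/9 - 256*log(2)/3) - (2/9) = 14 - 256*log(2)/3.

14 - 256*log(2)/3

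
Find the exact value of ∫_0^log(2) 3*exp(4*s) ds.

45/4

Let u = exp(s), so du = exp(s) ds. When s = 0, u = 1; when s = log(2), u = 2.
The integral becomes 3·∫ u**3 du from 1 to 2, with antiderivative 3*u**4/4.
Back in s: F(s) = 3*exp(4*s)/4.
Then F(log(2)) - F(0) = (12) - (3/4) = 45/4.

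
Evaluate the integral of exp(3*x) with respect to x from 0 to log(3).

26/3

Let u = exp(x), so du = exp(x) dx. When x = 0, u = 1; when x = log(3), u = 3.
The integral becomes ∫ u**2 du from 1 to 3, with antiderivative u**3/3.
Back in x: F(x) = exp(3*x)/3.
Then F(log(3)) - F(0) = (9) - (1/3) = 26/3.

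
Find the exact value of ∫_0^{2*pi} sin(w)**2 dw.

Use the identity sin^2(w) = (1 - cos(2*w))/2.
An antiderivative is F(w) = w/2 - sin(2*w)/4.
Then F(2*pi) - F(0) = (pi) - (0) = pi.

pi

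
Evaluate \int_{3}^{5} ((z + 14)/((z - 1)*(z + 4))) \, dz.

Factor the denominator: z**2 + 3*z - 4 = (z + 4)(z - 1).
Partial fractions: (z + 14)/((z - 1)*(z + 4)) = -2/(z + 4) + 3/(z - 1).
An antiderivative is F(z) = 3*log(z - 1) - 2*log(z + 4).
Then F(5) - F(3) = (log(64/81)) - (log(8/49)) = -4*log(3) + 3*log(2) + 2*log(7).

-4*log(3) + 3*log(2) + 2*log(7)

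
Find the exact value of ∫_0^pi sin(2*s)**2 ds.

Use the identity sin^2(2*s) = (1 - cos(4*s))/2.
An antiderivative is F(s) = s/2 - sin(4*s)/8.
Then F(pi) - F(0) = (pi/2) - (0) = pi/2.

pi/2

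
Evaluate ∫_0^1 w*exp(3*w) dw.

Integrate by parts once (u = w, dv = exp(3*w) dw).
An antiderivative is F(w) = (3*w - 1)*exp(3*w)/9.
Then F(1) - F(0) = (2*exp(3)/9) - (-1/9) = 1/9 + 2*exp(3)/9.

1/9 + 2*exp(3)/9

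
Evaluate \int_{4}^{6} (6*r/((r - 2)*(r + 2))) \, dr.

-3*log(3) + 9*log(2)

Factor the denominator: r**2 - 4 = (r + 2)(r - 2).
Partial fractions: 6*r/((r - 2)*(r + 2)) = 3/(r + 2) + 3/(r - 2).
An antiderivative is F(r) = 3*log(r - 2) + 3*log(r + 2).
Then F(6) - F(4) = (15*log(2)) - (3*log(3) + 6*log(2)) = -3*log(3) + 9*log(2).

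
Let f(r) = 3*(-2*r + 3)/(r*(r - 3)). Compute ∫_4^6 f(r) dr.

-6*log(3) + 3*log(2)

Factor the denominator: r**2 - 3*r = r(r - 3).
Partial fractions: 3*(-2*r + 3)/(r*(r - 3)) = -3/r - 3/(r - 3).
An antiderivative is F(r) = -3*log(r) - 3*log(r - 3).
Then F(6) - F(4) = (-6*log(3) - 3*log(2)) - (-log(64)) = -6*log(3) + 3*log(2).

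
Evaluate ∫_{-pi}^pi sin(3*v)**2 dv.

pi

Use the identity sin^2(3*v) = (1 - cos(6*v))/2.
An antiderivative is F(v) = v/2 - sin(6*v)/12.
Then F(pi) - F(-pi) = (pi/2) - (-pi/2) = pi.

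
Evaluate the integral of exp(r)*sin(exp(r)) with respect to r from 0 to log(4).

Let u = exp(r), so du = exp(r) dr. When r = 0, u = 1; when r = log(4), u = 4.
The integral becomes ∫ sin(u) du from 1 to 4, with antiderivative -cos(u).
Back in r: F(r) = -cos(exp(r)).
Then F(log(4)) - F(0) = (-cos(4)) - (-cos(1)) = cos(1) - cos(4).

cos(1) - cos(4)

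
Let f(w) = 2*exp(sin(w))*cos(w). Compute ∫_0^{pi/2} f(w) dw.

-2 + 2*E

Let u = sin(w), so du = cos(w) dw. When w = 0, u = 0; when w = pi/2, u = 1.
The integral becomes 2·∫ exp(u) du from 0 to 1, with antiderivative 2*exp(u).
Back in w: F(w) = 2*exp(sin(w)).
Then F(pi/2) - F(0) = (2*E) - (2) = -2 + 2*E.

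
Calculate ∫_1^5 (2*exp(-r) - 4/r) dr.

-4*log(5) - 2*exp(-5) + 2*exp(-1)

An antiderivative is F(r) = -4*log(r) - 2*exp(-r).
Then F(5) - F(1) = (-4*log(5) - 2*exp(-5)) - (-2*exp(-1)) = -4*log(5) - 2*exp(-5) + 2*exp(-1).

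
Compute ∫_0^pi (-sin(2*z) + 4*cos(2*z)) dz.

An antiderivative is F(z) = 2*sin(2*z) + cos(2*z)/2.
Then F(pi) - F(0) = (1/2) - (1/2) = 0.

0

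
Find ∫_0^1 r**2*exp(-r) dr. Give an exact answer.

2 - 5*exp(-1)

Integrate by parts twice (u = r^2, dv = exp(-r) dr).
An antiderivative is F(r) = (-r**2 - 2*r - 2)*exp(-r).
Then F(1) - F(0) = (-5*exp(-1)) - (-2) = 2 - 5*exp(-1).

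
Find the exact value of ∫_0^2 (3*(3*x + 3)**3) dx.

1620

Let u = 3*x + 3, so du = 3 dx. When x = 0, u = 3; when x = 2, u = 9.
The integral becomes ∫ u**3 du from 3 to 9, with antiderivative u**4/4.
Back in x: F(x) = (3*x + 3)**4/4.
Then F(2) - F(0) = (6561/4) - (81/4) = 1620.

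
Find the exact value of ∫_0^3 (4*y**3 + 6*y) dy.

By the power rule, an antiderivative is F(y) = y**4 + 3*y**2.
Then F(3) - F(0) = (108) - (0) = 108.

108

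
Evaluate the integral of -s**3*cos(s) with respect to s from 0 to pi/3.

-3 - pi**2/6 - sqrt(3)*pi**3/54 + sqrt(3)*pi

Integrate by parts 3 times (u = s^3, dv = -cos(s) ds).
An antiderivative is F(s) = -s**3*sin(s) - 3*s**2*cos(s) + 6*s*sin(s) + 6*cos(s).
Then F(pi/3) - F(0) = (-pi**2/6 - sqrt(3)*pi**3/54 + 3 + sqrt(3)*pi) - (6) = -3 - pi**2/6 - sqrt(3)*pi**3/54 + sqrt(3)*pi.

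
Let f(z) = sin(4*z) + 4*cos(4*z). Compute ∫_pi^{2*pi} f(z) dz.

An antiderivative is F(z) = sin(4*z) - cos(4*z)/4.
Then F(2*pi) - F(pi) = (-1/4) - (-1/4) = 0.

0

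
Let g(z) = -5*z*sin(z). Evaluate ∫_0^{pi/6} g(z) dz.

-5/2 + 5*sqrt(3)*pi/12

Integrate by parts once (u = z, dv = -5*sin(z) dz).
An antiderivative is F(z) = 5*z*cos(z) - 5*sin(z).
Then F(pi/6) - F(0) = (-5/2 + 5*sqrt(3)*pi/12) - (0) = -5/2 + 5*sqrt(3)*pi/12.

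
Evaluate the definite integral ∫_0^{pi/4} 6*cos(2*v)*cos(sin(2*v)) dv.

3*sin(1)

Let u = sin(2*v), so du = 2*cos(2*v) dv. When v = 0, u = 0; when v = pi/4, u = 1.
The integral becomes 3·∫ cos(u) du from 0 to 1, with antiderivative 3*sin(u).
Back in v: F(v) = 3*sin(sin(2*v)).
Then F(pi/4) - F(0) = (3*sin(1)) - (0) = 3*sin(1).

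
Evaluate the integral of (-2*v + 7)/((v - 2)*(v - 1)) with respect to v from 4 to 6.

Factor the denominator: v**2 - 3*v + 2 = (v - 1)(v - 2).
Partial fractions: (-2*v + 7)/((v - 2)*(v - 1)) = -5/(v - 1) + 3/(v - 2).
An antiderivative is F(v) = 3*log(v - 2) - 5*log(v - 1).
Then F(6) - F(4) = (-5*log(5) + 6*log(2)) - (-5*log(3) + 3*log(2)) = -5*log(5) + 3*log(2) + 5*log(3).

-5*log(5) + 3*log(2) + 5*log(3)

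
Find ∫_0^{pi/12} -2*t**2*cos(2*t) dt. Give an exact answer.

Integrate by parts twice (u = t^2, dv = -2*cos(2*t) dt).
An antiderivative is F(t) = -t**2*sin(2*t) - t*cos(2*t) + sin(2*t)/2.
Then F(pi/12) - F(0) = (-sqrt(3)*pi/24 - pi**2/288 + 1/4) - (0) = -sqrt(3)*pi/24 - pi**2/288 + 1/4.

-sqrt(3)*pi/24 - pi**2/288 + 1/4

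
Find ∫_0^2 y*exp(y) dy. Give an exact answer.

1 + exp(2)

Integrate by parts once (u = y, dv = exp(y) dy).
An antiderivative is F(y) = (y - 1)*exp(y).
Then F(2) - F(0) = (exp(2)) - (-1) = 1 + exp(2).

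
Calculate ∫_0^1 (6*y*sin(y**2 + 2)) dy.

3*cos(2) - 3*cos(3)

Let u = y**2 + 2, so du = 2*y dy. When y = 0, u = 2; when y = 1, u = 3.
The integral becomes 3·∫ sin(u) du from 2 to 3, with antiderivative -3*cos(u).
Back in y: F(y) = -3*cos(y**2 + 2).
Then F(1) - F(0) = (-3*cos(3)) - (-3*cos(2)) = 3*cos(2) - 3*cos(3).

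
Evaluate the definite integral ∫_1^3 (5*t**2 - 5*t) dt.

By the power rule, an antiderivative is F(t) = 5*t**3/3 - 5*t**2/2.
Then F(3) - F(1) = (45/2) - (-5/6) = 70/3.

70/3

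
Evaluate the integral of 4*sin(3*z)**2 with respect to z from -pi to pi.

Use the identity sin^2(3*z) = (1 - cos(6*z))/2.
An antiderivative is F(z) = 2*z - sin(6*z)/3.
Then F(pi) - F(-pi) = (2*pi) - (-2*pi) = 4*pi.

4*pi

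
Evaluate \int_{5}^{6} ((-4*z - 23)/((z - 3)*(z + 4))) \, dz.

-7*log(3) + log(5) + 6*log(2)

Factor the denominator: z**2 + z - 12 = (z + 4)(z - 3).
Partial fractions: (-4*z - 23)/((z - 3)*(z + 4)) = 1/(z + 4) - 5/(z - 3).
An antiderivative is F(z) = -5*log(z - 3) + log(z + 4).
Then F(6) - F(5) = (-5*log(3) + log(2) + log(5)) - (log(9/32)) = -7*log(3) + log(5) + 6*log(2).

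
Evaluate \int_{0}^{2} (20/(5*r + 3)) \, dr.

Let u = 5*r + 3, so du = 5 dr. When r = 0, u = 3; when r = 2, u = 13.
The integral becomes 4·∫ 1/u du from 3 to 13, with antiderivative 4*log(u).
Back in r: F(r) = 4*log(5*r + 3).
Then F(2) - F(0) = (4*log(13)) - (log(81)) = -4*log(3) + 4*log(13).

-4*log(3) + 4*log(13)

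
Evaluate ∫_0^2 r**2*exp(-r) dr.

Integrate by parts twice (u = r^2, dv = exp(-r) dr).
An antiderivative is F(r) = (-r**2 - 2*r - 2)*exp(-r).
Then F(2) - F(0) = (-10*exp(-2)) - (-2) = 2 - 10*exp(-2).

2 - 10*exp(-2)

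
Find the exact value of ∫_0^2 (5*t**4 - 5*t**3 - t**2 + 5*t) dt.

By the power rule, an antiderivative is F(t) = t**5 - 5*t**4/4 - t**3/3 + 5*t**2/2.
Then F(2) - F(0) = (58/3) - (0) = 58/3.

58/3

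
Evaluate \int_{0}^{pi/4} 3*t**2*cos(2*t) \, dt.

-3/4 + 3*pi**2/32

Integrate by parts twice (u = t^2, dv = 3*cos(2*t) dt).
An antiderivative is F(t) = 3*t**2*sin(2*t)/2 + 3*t*cos(2*t)/2 - 3*sin(2*t)/4.
Then F(pi/4) - F(0) = (-3/4 + 3*pi**2/32) - (0) = -3/4 + 3*pi**2/32.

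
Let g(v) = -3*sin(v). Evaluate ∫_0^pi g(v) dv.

-6

An antiderivative is F(v) = 3*cos(v).
Then F(pi) - F(0) = (-3) - (3) = -6.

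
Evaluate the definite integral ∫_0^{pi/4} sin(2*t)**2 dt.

Use the identity sin^2(2*t) = (1 - cos(4*t))/2.
An antiderivative is F(t) = t/2 - sin(4*t)/8.
Then F(pi/4) - F(0) = (pi/8) - (0) = pi/8.

pi/8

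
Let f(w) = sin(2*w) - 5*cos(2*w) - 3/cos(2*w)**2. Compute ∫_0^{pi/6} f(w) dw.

An antiderivative is F(w) = -5*sin(2*w)/2 - cos(2*w)/2 - 3*tan(2*w)/2.
Then F(pi/6) - F(0) = (-11*sqrt(3)/4 - 1/4) - (-1/2) = 1/4 - 11*sqrt(3)/4.

1/4 - 11*sqrt(3)/4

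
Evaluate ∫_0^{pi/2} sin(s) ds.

An antiderivative is F(s) = -cos(s).
Then F(pi/2) - F(0) = (0) - (-1) = 1.

1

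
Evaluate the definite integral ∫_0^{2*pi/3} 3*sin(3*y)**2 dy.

pi

Use the identity sin^2(3*y) = (1 - cos(6*y))/2.
An antiderivative is F(y) = 3*y/2 - sin(6*y)/4.
Then F(2*pi/3) - F(0) = (pi) - (0) = pi.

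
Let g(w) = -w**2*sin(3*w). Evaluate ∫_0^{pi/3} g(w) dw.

4/27 - pi**2/27

Integrate by parts twice (u = w^2, dv = -sin(3*w) dw).
An antiderivative is F(w) = w**2*cos(3*w)/3 - 2*w*sin(3*w)/9 - 2*cos(3*w)/27.
Then F(pi/3) - F(0) = (2/27 - pi**2/27) - (-2/27) = 4/27 - pi**2/27.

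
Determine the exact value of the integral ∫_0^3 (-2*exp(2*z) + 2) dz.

An antiderivative is F(z) = -exp(2*z) + 2*z.
Then F(3) - F(0) = (6 - exp(6)) - (-1) = 7 - exp(6).

7 - exp(6)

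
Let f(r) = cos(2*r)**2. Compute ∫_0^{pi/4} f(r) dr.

Use the identity cos^2(2*r) = (1 + cos(4*r))/2.
An antiderivative is F(r) = r/2 + sin(4*r)/8.
Then F(pi/4) - F(0) = (pi/8) - (0) = pi/8.

pi/8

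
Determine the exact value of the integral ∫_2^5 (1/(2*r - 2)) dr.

An antiderivative is F(r) = log(2*r - 2)/2.
Then F(5) - F(2) = (3*log(2)/2) - (log(2)/2) = log(2).

log(2)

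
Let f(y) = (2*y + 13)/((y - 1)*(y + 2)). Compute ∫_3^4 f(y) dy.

Factor the denominator: y**2 + y - 2 = (y + 2)(y - 1).
Partial fractions: (2*y + 13)/((y - 1)*(y + 2)) = -3/(y + 2) + 5/(y - 1).
An antiderivative is F(y) = 5*log(y - 1) - 3*log(y + 2).
Then F(4) - F(3) = (log(9/8)) - (-3*log(5) + 5*log(2)) = -8*log(2) + 2*log(3) + 3*log(5).

-8*log(2) + 2*log(3) + 3*log(5)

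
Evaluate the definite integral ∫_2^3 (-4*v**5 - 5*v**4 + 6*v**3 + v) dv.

By the power rule, an antiderivative is F(v) = -2*v**6/3 - v**5 + 3*v**4/2 + v**2/2.
Then F(3) - F(2) = (-603) - (-146/3) = -1663/3.

-1663/3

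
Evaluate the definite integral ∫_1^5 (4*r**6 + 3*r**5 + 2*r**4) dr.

1879636/35

By the power rule, an antiderivative is F(r) = 4*r**7/7 + r**6/2 + 2*r**5/5.
Then F(5) - F(1) = (751875/14) - (103/70) = 1879636/35.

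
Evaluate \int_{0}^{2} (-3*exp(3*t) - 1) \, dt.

-exp(6) - 1

An antiderivative is F(t) = -exp(3*t) - t.
Then F(2) - F(0) = (-exp(6) - 2) - (-1) = -exp(6) - 1.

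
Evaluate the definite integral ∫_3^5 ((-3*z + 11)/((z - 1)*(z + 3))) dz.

Factor the denominator: z**2 + 2*z - 3 = (z + 3)(z - 1).
Partial fractions: (-3*z + 11)/((z - 1)*(z + 3)) = -5/(z + 3) + 2/(z - 1).
An antiderivative is F(z) = 2*log(z - 1) - 5*log(z + 3).
Then F(5) - F(3) = (-11*log(2)) - (-5*log(3) - 3*log(2)) = -8*log(2) + 5*log(3).

-8*log(2) + 5*log(3)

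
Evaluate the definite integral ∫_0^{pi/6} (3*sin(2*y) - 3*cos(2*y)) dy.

3/4 - 3*sqrt(3)/4

An antiderivative is F(y) = -3*sin(2*y)/2 - 3*cos(2*y)/2.
Then F(pi/6) - F(0) = (-3*sqrt(3)/4 - 3/4) - (-3/2) = 3/4 - 3*sqrt(3)/4.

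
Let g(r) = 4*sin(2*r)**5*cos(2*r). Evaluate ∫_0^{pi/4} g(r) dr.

1/3

Let u = sin(2*r), so du = 2*cos(2*r) dr. When r = 0, u = 0; when r = pi/4, u = 1.
The integral becomes 2·∫ u**5 du from 0 to 1, with antiderivative u**6/3.
Back in r: F(r) = sin(2*r)**6/3.
Then F(pi/4) - F(0) = (1/3) - (0) = 1/3.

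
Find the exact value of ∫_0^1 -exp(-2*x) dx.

An antiderivative is F(x) = exp(-2*x)/2.
Then F(1) - F(0) = (exp(-2)/2) - (1/2) = (1 - exp(2))*exp(-2)/2.

(1 - exp(2))*exp(-2)/2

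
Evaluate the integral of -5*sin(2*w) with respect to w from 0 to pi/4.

An antiderivative is F(w) = 5*cos(2*w)/2.
Then F(pi/4) - F(0) = (0) - (5/2) = -5/2.

-5/2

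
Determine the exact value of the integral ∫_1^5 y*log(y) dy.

-6 + 25*log(5)/2

Integrate by parts once (u = ln y, dv = y dy).
An antiderivative is F(y) = y**2*(2*log(y) - 1)/4.
Then F(5) - F(1) = (-25/4 + 25*log(5)/2) - (-1/4) = -6 + 25*log(5)/2.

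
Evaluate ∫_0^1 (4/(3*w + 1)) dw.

8*log(2)/3

An antiderivative is F(w) = 4*log(3*w + 1)/3.
Then F(1) - F(0) = (8*log(2)/3) - (0) = 8*log(2)/3.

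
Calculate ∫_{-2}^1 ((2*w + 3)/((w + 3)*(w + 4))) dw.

-11*log(2) + 5*log(5)

Factor the denominator: w**2 + 7*w + 12 = (w + 4)(w + 3).
Partial fractions: (2*w + 3)/((w + 3)*(w + 4)) = 5/(w + 4) - 3/(w + 3).
An antiderivative is F(w) = -3*log(w + 3) + 5*log(w + 4).
Then F(1) - F(-2) = (-6*log(2) + 5*log(5)) - (log(32)) = -11*log(2) + 5*log(5).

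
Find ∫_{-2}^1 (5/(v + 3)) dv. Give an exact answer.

10*log(2)

An antiderivative is F(v) = 5*log(v + 3).
Then F(1) - F(-2) = (10*log(2)) - (0) = 10*log(2).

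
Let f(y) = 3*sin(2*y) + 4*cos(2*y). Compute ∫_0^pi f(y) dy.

0

An antiderivative is F(y) = 2*sin(2*y) - 3*cos(2*y)/2.
Then F(pi) - F(0) = (-3/2) - (-3/2) = 0.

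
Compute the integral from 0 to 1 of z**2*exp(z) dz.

-2 + E

Integrate by parts twice (u = z^2, dv = exp(z) dz).
An antiderivative is F(z) = (z**2 - 2*z + 2)*exp(z).
Then F(1) - F(0) = (E) - (2) = -2 + E.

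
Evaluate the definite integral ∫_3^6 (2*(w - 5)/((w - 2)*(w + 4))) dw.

-3*log(7) + log(2) + 3*log(5)

Factor the denominator: w**2 + 2*w - 8 = (w + 4)(w - 2).
Partial fractions: 2*(w - 5)/((w - 2)*(w + 4)) = 3/(w + 4) - 1/(w - 2).
An antiderivative is F(w) = -log(w - 2) + 3*log(w + 4).
Then F(6) - F(3) = (log(2) + 3*log(5)) - (3*log(7)) = -3*log(7) + log(2) + 3*log(5).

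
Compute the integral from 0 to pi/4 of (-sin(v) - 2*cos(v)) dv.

-1 - sqrt(2)/2

An antiderivative is F(v) = -2*sin(v) + cos(v).
Then F(pi/4) - F(0) = (-sqrt(2)/2) - (1) = -1 - sqrt(2)/2.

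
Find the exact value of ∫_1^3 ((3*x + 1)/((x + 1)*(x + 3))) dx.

log(81/32)

Factor the denominator: x**2 + 4*x + 3 = (x + 3)(x + 1).
Partial fractions: (3*x + 1)/((x + 1)*(x + 3)) = 4/(x + 3) - 1/(x + 1).
An antiderivative is F(x) = -log(x + 1) + 4*log(x + 3).
Then F(3) - F(1) = (2*log(2) + 4*log(3)) - (7*log(2)) = log(81/32).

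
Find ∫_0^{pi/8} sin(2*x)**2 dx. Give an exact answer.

Use the identity sin^2(2*x) = (1 - cos(4*x))/2.
An antiderivative is F(x) = x/2 - sin(4*x)/8.
Then F(pi/8) - F(0) = (-1/8 + pi/16) - (0) = -1/8 + pi/16.

-1/8 + pi/16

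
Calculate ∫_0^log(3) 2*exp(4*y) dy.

Let u = exp(y), so du = exp(y) dy. When y = 0, u = 1; when y = log(3), u = 3.
The integral becomes 2·∫ u**3 du from 1 to 3, with antiderivative u**4/2.
Back in y: F(y) = exp(4*y)/2.
Then F(log(3)) - F(0) = (81/2) - (1/2) = 40.

40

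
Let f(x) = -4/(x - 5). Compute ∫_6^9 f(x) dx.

-8*log(2)

An antiderivative is F(x) = -4*log(x - 5).
Then F(9) - F(6) = (-8*log(2)) - (0) = -8*log(2).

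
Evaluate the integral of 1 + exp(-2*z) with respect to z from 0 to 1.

3/2 - exp(-2)/2

An antiderivative is F(z) = z - exp(-2*z)/2.
Then F(1) - F(0) = (1 - exp(-2)/2) - (-1/2) = 3/2 - exp(-2)/2.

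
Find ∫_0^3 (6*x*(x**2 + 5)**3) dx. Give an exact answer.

Let u = x**2 + 5, so du = 2*x dx. When x = 0, u = 5; when x = 3, u = 14.
The integral becomes 3·∫ u**3 du from 5 to 14, with antiderivative 3*u**4/4.
Back in x: F(x) = 3*(x**2 + 5)**4/4.
Then F(3) - F(0) = (28812) - (1875/4) = 113373/4.

113373/4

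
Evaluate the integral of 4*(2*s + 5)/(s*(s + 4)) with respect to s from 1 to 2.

Factor the denominator: s**2 + 4*s = (s + 4)s.
Partial fractions: 4*(2*s + 5)/(s*(s + 4)) = 3/(s + 4) + 5/s.
An antiderivative is F(s) = 5*log(s) + 3*log(s + 4).
Then F(2) - F(1) = (3*log(3) + 8*log(2)) - (3*log(5)) = -3*log(5) + 3*log(3) + 8*log(2).

-3*log(5) + 3*log(3) + 8*log(2)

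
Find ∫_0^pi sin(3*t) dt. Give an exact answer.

2/3

An antiderivative is F(t) = -cos(3*t)/3.
Then F(pi) - F(0) = (1/3) - (-1/3) = 2/3.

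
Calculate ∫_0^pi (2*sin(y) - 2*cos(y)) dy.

4

An antiderivative is F(y) = -2*sin(y) - 2*cos(y).
Then F(pi) - F(0) = (2) - (-2) = 4.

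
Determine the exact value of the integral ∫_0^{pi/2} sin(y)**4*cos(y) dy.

Let u = sin(y), so du = cos(y) dy. When y = 0, u = 0; when y = pi/2, u = 1.
The integral becomes ∫ u**4 du from 0 to 1, with antiderivative u**5/5.
Back in y: F(y) = sin(y)**5/5.
Then F(pi/2) - F(0) = (1/5) - (0) = 1/5.

1/5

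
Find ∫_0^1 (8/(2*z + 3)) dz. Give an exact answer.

Let u = 2*z + 3, so du = 2 dz. When z = 0, u = 3; when z = 1, u = 5.
The integral becomes 4·∫ 1/u du from 3 to 5, with antiderivative 4*log(u).
Back in z: F(z) = 4*log(2*z + 3).
Then F(1) - F(0) = (4*log(5)) - (log(81)) = -4*log(3) + 4*log(5).

-4*log(3) + 4*log(5)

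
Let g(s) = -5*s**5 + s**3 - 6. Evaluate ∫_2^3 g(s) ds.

By the power rule, an antiderivative is F(s) = -5*s**6/6 + s**4/4 - 6*s.
Then F(3) - F(2) = (-2421/4) - (-184/3) = -6527/12.

-6527/12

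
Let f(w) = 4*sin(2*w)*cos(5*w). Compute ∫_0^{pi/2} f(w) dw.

Use the identity sin(2*w)cos(5*w) = [sin(7*w) + sin(-3*w)]/2.
An antiderivative is F(w) = 2*cos(3*w)/3 - 2*cos(7*w)/7.
Then F(pi/2) - F(0) = (0) - (8/21) = -8/21.

-8/21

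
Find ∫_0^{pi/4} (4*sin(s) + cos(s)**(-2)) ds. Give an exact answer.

5 - 2*sqrt(2)

An antiderivative is F(s) = -4*cos(s) + tan(s).
Then F(pi/4) - F(0) = (1 - 2*sqrt(2)) - (-4) = 5 - 2*sqrt(2).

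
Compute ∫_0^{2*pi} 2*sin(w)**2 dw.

Use the identity sin^2(w) = (1 - cos(2*w))/2.
An antiderivative is F(w) = w - sin(2*w)/2.
Then F(2*pi) - F(0) = (2*pi) - (0) = 2*pi.

2*pi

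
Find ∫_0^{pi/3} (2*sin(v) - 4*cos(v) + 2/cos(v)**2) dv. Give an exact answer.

1

An antiderivative is F(v) = -4*sin(v) - 2*cos(v) + 2*tan(v).
Then F(pi/3) - F(0) = (-1) - (-2) = 1.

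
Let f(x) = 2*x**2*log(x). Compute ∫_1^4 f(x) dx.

Integrate by parts once (u = ln x, dv = 2*x**2 dx).
An antiderivative is F(x) = 2*x**3*(3*log(x) - 1)/9.
Then F(4) - F(1) = (-128/9 + 256*log(2)/3) - (-2/9) = -14 + 256*log(2)/3.

-14 + 256*log(2)/3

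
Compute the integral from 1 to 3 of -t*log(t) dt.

2 - 9*log(3)/2

Integrate by parts once (u = ln t, dv = -t dt).
An antiderivative is F(t) = -t**2*(2*log(t) - 1)/4.
Then F(3) - F(1) = (9/4 - 9*log(3)/2) - (1/4) = 2 - 9*log(3)/2.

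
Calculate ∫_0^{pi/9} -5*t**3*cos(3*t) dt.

-5/27 - 5*pi**2/486 - 5*sqrt(3)*pi**3/4374 + 5*sqrt(3)*pi/81

Integrate by parts 3 times (u = t^3, dv = -5*cos(3*t) dt).
An antiderivative is F(t) = -5*t**3*sin(3*t)/3 - 5*t**2*cos(3*t)/3 + 10*t*sin(3*t)/9 + 10*cos(3*t)/27.
Then F(pi/9) - F(0) = (-5*pi**2/486 - 5*sqrt(3)*pi**3/4374 + 5/27 + 5*sqrt(3)*pi/81) - (10/27) = -5/27 - 5*pi**2/486 - 5*sqrt(3)*pi**3/4374 + 5*sqrt(3)*pi/81.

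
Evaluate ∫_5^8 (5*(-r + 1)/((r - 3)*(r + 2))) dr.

Factor the denominator: r**2 - r - 6 = (r + 2)(r - 3).
Partial fractions: 5*(-r + 1)/((r - 3)*(r + 2)) = -3/(r + 2) - 2/(r - 3).
An antiderivative is F(r) = -2*log(r - 3) - 3*log(r + 2).
Then F(8) - F(5) = (-5*log(5) - 3*log(2)) - (-3*log(7) - 2*log(2)) = -5*log(5) - log(2) + 3*log(7).

-5*log(5) - log(2) + 3*log(7)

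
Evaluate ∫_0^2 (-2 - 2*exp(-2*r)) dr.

An antiderivative is F(r) = -2*r + exp(-2*r).
Then F(2) - F(0) = (-4 + exp(-4)) - (1) = -5 + exp(-4).

-5 + exp(-4)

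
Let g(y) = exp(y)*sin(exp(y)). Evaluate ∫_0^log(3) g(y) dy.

cos(1) - cos(3)

Let u = exp(y), so du = exp(y) dy. When y = 0, u = 1; when y = log(3), u = 3.
The integral becomes ∫ sin(u) du from 1 to 3, with antiderivative -cos(u).
Back in y: F(y) = -cos(exp(y)).
Then F(log(3)) - F(0) = (-cos(3)) - (-cos(1)) = cos(1) - cos(3).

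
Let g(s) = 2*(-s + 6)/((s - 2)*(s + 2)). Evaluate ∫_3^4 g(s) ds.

-4*log(3) - 2*log(2) + 4*log(5)

Factor the denominator: s**2 - 4 = (s + 2)(s - 2).
Partial fractions: 2*(-s + 6)/((s - 2)*(s + 2)) = -4/(s + 2) + 2/(s - 2).
An antiderivative is F(s) = 2*log(s - 2) - 4*log(s + 2).
Then F(4) - F(3) = (-4*log(3) - 2*log(2)) - (-4*log(5)) = -4*log(3) - 2*log(2) + 4*log(5).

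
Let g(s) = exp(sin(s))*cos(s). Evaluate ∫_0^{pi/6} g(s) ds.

Let u = sin(s), so du = cos(s) ds. When s = 0, u = 0; when s = pi/6, u = 1/2.
The integral becomes ∫ exp(u) du from 0 to 1/2, with antiderivative exp(u).
Back in s: F(s) = exp(sin(s)).
Then F(pi/6) - F(0) = (exp(1/2)) - (1) = -1 + exp(1/2).

-1 + exp(1/2)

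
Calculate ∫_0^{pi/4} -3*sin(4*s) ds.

An antiderivative is F(s) = 3*cos(4*s)/4.
Then F(pi/4) - F(0) = (-3/4) - (3/4) = -3/2.

-3/2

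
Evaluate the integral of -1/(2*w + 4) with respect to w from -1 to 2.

An antiderivative is F(w) = -log(2*w + 4)/2.
Then F(2) - F(-1) = (-3*log(2)/2) - (-log(2)/2) = -log(2).

-log(2)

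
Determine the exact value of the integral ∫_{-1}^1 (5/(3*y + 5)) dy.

An antiderivative is F(y) = 5*log(3*y + 5)/3.
Then F(1) - F(-1) = (log(32)) - (5*log(2)/3) = 10*log(2)/3.

10*log(2)/3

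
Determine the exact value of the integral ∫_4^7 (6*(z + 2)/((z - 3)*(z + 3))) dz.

Factor the denominator: z**2 - 9 = (z + 3)(z - 3).
Partial fractions: 6*(z + 2)/((z - 3)*(z + 3)) = 1/(z + 3) + 5/(z - 3).
An antiderivative is F(z) = 5*log(z - 3) + log(z + 3).
Then F(7) - F(4) = (log(5) + 11*log(2)) - (log(7)) = -log(7) + log(5) + 11*log(2).

-log(7) + log(5) + 11*log(2)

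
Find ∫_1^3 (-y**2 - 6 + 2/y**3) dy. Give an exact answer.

-178/9

By the power rule, an antiderivative is F(y) = -y**3/3 - 6*y - 1/y**2.
Then F(3) - F(1) = (-244/9) - (-22/3) = -178/9.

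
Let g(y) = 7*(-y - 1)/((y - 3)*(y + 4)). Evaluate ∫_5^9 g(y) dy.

-3*log(13) + 2*log(3)

Factor the denominator: y**2 + y - 12 = (y + 4)(y - 3).
Partial fractions: 7*(-y - 1)/((y - 3)*(y + 4)) = -3/(y + 4) - 4/(y - 3).
An antiderivative is F(y) = -4*log(y - 3) - 3*log(y + 4).
Then F(9) - F(5) = (-3*log(13) - 4*log(3) - 4*log(2)) - (-6*log(3) - 4*log(2)) = -3*log(13) + 2*log(3).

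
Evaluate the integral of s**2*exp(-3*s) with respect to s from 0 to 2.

2/27 - 50*exp(-6)/27

Integrate by parts twice (u = s^2, dv = exp(-3*s) ds).
An antiderivative is F(s) = (-9*s**2 - 6*s - 2)*exp(-3*s)/27.
Then F(2) - F(0) = (-50*exp(-6)/27) - (-2/27) = 2/27 - 50*exp(-6)/27.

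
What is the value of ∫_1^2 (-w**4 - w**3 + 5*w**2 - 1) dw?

43/60

By the power rule, an antiderivative is F(w) = -w**5/5 - w**4/4 + 5*w**3/3 - w.
Then F(2) - F(1) = (14/15) - (13/60) = 43/60.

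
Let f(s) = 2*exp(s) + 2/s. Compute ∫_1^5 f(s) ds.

An antiderivative is F(s) = 2*exp(s) + 2*log(s).
Then F(5) - F(1) = (2*log(5) + 2*exp(5)) - (2*exp(1)) = -2*exp(1) + 2*log(5) + 2*exp(5).

-2*exp(1) + 2*log(5) + 2*exp(5)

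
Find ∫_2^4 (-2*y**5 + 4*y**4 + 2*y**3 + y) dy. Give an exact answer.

-2122/5

By the power rule, an antiderivative is F(y) = -y**6/3 + 4*y**5/5 + y**4/2 + y**2/2.
Then F(4) - F(2) = (-6152/15) - (214/15) = -2122/5.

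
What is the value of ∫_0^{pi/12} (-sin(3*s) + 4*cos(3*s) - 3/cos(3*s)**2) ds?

An antiderivative is F(s) = 4*sin(3*s)/3 + cos(3*s)/3 - tan(3*s).
Then F(pi/12) - F(0) = (-1 + 5*sqrt(2)/6) - (1/3) = -4/3 + 5*sqrt(2)/6.

-4/3 + 5*sqrt(2)/6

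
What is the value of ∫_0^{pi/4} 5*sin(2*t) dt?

An antiderivative is F(t) = -5*cos(2*t)/2.
Then F(pi/4) - F(0) = (0) - (-5/2) = 5/2.

5/2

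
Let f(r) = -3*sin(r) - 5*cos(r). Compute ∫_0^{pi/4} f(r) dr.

-3 - sqrt(2)

An antiderivative is F(r) = -5*sin(r) + 3*cos(r).
Then F(pi/4) - F(0) = (-sqrt(2)) - (3) = -3 - sqrt(2).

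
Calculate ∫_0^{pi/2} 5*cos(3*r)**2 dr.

Use the identity cos^2(3*r) = (1 + cos(6*r))/2.
An antiderivative is F(r) = 5*r/2 + 5*sin(6*r)/12.
Then F(pi/2) - F(0) = (5*pi/4) - (0) = 5*pi/4.

5*pi/4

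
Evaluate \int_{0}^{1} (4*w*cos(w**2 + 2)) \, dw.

-2*sin(2) + 2*sin(3)

Let u = w**2 + 2, so du = 2*w dw. When w = 0, u = 2; when w = 1, u = 3.
The integral becomes 2·∫ cos(u) du from 2 to 3, with antiderivative 2*sin(u).
Back in w: F(w) = 2*sin(w**2 + 2).
Then F(1) - F(0) = (2*sin(3)) - (2*sin(2)) = -2*sin(2) + 2*sin(3).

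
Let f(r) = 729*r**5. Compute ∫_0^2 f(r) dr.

Let u = 3*r, so du = 3 dr. When r = 0, u = 0; when r = 2, u = 6.
The integral becomes ∫ u**5 du from 0 to 6, with antiderivative u**6/6.
Back in r: F(r) = 243*r**6/2.
Then F(2) - F(0) = (7776) - (0) = 7776.

7776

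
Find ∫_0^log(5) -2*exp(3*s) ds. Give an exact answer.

An antiderivative is F(s) = -2*exp(3*s)/3.
Then F(log(5)) - F(0) = (-250/3) - (-2/3) = -248/3.

-248/3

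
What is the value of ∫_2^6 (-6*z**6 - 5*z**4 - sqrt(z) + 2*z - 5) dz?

By the power rule, an antiderivative is F(z) = -6*z**7/7 - z**5 - 2*z**(3/2)/3 + z**2 - 5*z.
Then F(6) - F(2) = (-1734006/7 - 4*sqrt(6)) - (-1034/7 - 4*sqrt(2)/3) = -1732972/7 - 4*sqrt(6) + 4*sqrt(2)/3.

-1732972/7 - 4*sqrt(6) + 4*sqrt(2)/3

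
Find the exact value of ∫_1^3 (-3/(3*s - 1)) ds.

An antiderivative is F(s) = -log(3*s - 1).
Then F(3) - F(1) = (-log(8)) - (-log(2)) = -log(4).

-log(4)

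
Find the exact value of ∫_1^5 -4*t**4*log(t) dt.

12496/25 - 2500*log(5)

Integrate by parts once (u = ln t, dv = -4*t**4 dt).
An antiderivative is F(t) = -4*t**5*(5*log(t) - 1)/25.
Then F(5) - F(1) = (500 - 2500*log(5)) - (4/25) = 12496/25 - 2500*log(5).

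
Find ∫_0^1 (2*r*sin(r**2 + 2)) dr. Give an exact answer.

cos(2) - cos(3)

Let u = r**2 + 2, so du = 2*r dr. When r = 0, u = 2; when r = 1, u = 3.
The integral becomes ∫ sin(u) du from 2 to 3, with antiderivative -cos(u).
Back in r: F(r) = -cos(r**2 + 2).
Then F(1) - F(0) = (-cos(3)) - (-cos(2)) = cos(2) - cos(3).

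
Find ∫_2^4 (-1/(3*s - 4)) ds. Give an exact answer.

An antiderivative is F(s) = -log(3*s - 4)/3.
Then F(4) - F(2) = (-log(2)) - (-log(2)/3) = -2*log(2)/3.

-2*log(2)/3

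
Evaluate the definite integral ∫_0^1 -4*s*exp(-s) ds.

Integrate by parts once (u = s, dv = -4*exp(-s) ds).
An antiderivative is F(s) = (4*s + 4)*exp(-s).
Then F(1) - F(0) = (8*exp(-1)) - (4) = -4 + 8*exp(-1).

-4 + 8*exp(-1)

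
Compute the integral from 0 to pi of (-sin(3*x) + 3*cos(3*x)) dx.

An antiderivative is F(x) = sin(3*x) + cos(3*x)/3.
Then F(pi) - F(0) = (-1/3) - (1/3) = -2/3.

-2/3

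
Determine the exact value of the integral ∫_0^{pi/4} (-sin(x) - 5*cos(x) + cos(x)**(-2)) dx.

-2*sqrt(2)

An antiderivative is F(x) = -5*sin(x) + cos(x) + tan(x).
Then F(pi/4) - F(0) = (1 - 2*sqrt(2)) - (1) = -2*sqrt(2).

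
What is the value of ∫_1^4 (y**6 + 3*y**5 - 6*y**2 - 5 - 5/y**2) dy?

118809/28

By the power rule, an antiderivative is F(y) = y**7/7 + y**6/2 - 2*y**3 - 5*y + 5/y.
Then F(4) - F(1) = (118771/28) - (-19/14) = 118809/28.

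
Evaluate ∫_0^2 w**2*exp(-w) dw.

2 - 10*exp(-2)

Integrate by parts twice (u = w^2, dv = exp(-w) dw).
An antiderivative is F(w) = (-w**2 - 2*w - 2)*exp(-w).
Then F(2) - F(0) = (-10*exp(-2)) - (-2) = 2 - 10*exp(-2).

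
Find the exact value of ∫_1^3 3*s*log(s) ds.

-6 + 27*log(3)/2

Integrate by parts once (u = ln s, dv = 3*s ds).
An antiderivative is F(s) = 3*s**2*(2*log(s) - 1)/4.
Then F(3) - F(1) = (-27/4 + 27*log(3)/2) - (-3/4) = -6 + 27*log(3)/2.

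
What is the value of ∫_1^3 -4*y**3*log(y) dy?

Integrate by parts once (u = ln y, dv = -4*y**3 dy).
An antiderivative is F(y) = -y**4*(4*log(y) - 1)/4.
Then F(3) - F(1) = (81/4 - 81*log(3)) - (1/4) = 20 - 81*log(3).

20 - 81*log(3)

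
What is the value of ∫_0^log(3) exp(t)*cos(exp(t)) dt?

Let u = exp(t), so du = exp(t) dt. When t = 0, u = 1; when t = log(3), u = 3.
The integral becomes ∫ cos(u) du from 1 to 3, with antiderivative sin(u).
Back in t: F(t) = sin(exp(t)).
Then F(log(3)) - F(0) = (sin(3)) - (sin(1)) = -sin(1) + sin(3).

-sin(1) + sin(3)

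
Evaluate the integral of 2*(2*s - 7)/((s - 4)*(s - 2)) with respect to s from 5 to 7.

Factor the denominator: s**2 - 6*s + 8 = (s - 2)(s - 4).
Partial fractions: 2*(2*s - 7)/((s - 4)*(s - 2)) = 3/(s - 2) + 1/(s - 4).
An antiderivative is F(s) = log(s - 4) + 3*log(s - 2).
Then F(7) - F(5) = (log(3) + 3*log(5)) - (log(27)) = -2*log(3) + 3*log(5).

-2*log(3) + 3*log(5)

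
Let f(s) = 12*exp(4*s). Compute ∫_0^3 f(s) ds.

-3 + 3*exp(12)

Let u = 4*s, so du = 4 ds. When s = 0, u = 0; when s = 3, u = 12.
The integral becomes 3·∫ exp(u) du from 0 to 12, with antiderivative 3*exp(u).
Back in s: F(s) = 3*exp(4*s).
Then F(3) - F(0) = (3*exp(12)) - (3) = -3 + 3*exp(12).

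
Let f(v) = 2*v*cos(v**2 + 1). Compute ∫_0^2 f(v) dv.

sin(5) - sin(1)

Let u = v**2 + 1, so du = 2*v dv. When v = 0, u = 1; when v = 2, u = 5.
The integral becomes ∫ cos(u) du from 1 to 5, with antiderivative sin(u).
Back in v: F(v) = sin(v**2 + 1).
Then F(2) - F(0) = (sin(5)) - (sin(1)) = sin(5) - sin(1).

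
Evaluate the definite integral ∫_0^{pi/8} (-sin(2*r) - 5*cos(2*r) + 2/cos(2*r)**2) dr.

1/2 - sqrt(2)

An antiderivative is F(r) = -5*sin(2*r)/2 + cos(2*r)/2 + tan(2*r).
Then F(pi/8) - F(0) = (1 - sqrt(2)) - (1/2) = 1/2 - sqrt(2).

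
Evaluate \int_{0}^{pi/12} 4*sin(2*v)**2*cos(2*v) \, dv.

1/12

Let u = sin(2*v), so du = 2*cos(2*v) dv. When v = 0, u = 0; when v = pi/12, u = 1/2.
The integral becomes 2·∫ u**2 du from 0 to 1/2, with antiderivative 2*u**3/3.
Back in v: F(v) = 2*sin(2*v)**3/3.
Then F(pi/12) - F(0) = (1/12) - (0) = 1/12.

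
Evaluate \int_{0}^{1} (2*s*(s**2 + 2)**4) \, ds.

211/5

Let u = s**2 + 2, so du = 2*s ds. When s = 0, u = 2; when s = 1, u = 3.
The integral becomes ∫ u**4 du from 2 to 3, with antiderivative u**5/5.
Back in s: F(s) = (s**2 + 2)**5/5.
Then F(1) - F(0) = (243/5) - (32/5) = 211/5.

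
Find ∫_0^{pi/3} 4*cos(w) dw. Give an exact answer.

2*sqrt(3)

An antiderivative is F(w) = 4*sin(w).
Then F(pi/3) - F(0) = (2*sqrt(3)) - (0) = 2*sqrt(3).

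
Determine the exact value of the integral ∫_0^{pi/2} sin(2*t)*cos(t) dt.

Use the identity sin(2*t)cos(t) = [sin(3*t) + sin(t)]/2.
An antiderivative is F(t) = -cos(t)/2 - cos(3*t)/6.
Then F(pi/2) - F(0) = (0) - (-2/3) = 2/3.

2/3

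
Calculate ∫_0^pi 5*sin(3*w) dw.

10/3

An antiderivative is F(w) = -5*cos(3*w)/3.
Then F(pi) - F(0) = (5/3) - (-5/3) = 10/3.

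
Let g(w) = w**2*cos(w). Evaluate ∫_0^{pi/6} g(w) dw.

-1 + pi**2/72 + sqrt(3)*pi/6

Integrate by parts twice (u = w^2, dv = cos(w) dw).
An antiderivative is F(w) = w**2*sin(w) + 2*w*cos(w) - 2*sin(w).
Then F(pi/6) - F(0) = (-1 + pi**2/72 + sqrt(3)*pi/6) - (0) = -1 + pi**2/72 + sqrt(3)*pi/6.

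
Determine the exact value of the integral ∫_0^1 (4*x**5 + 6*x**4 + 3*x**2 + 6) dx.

By the power rule, an antiderivative is F(x) = 2*x**6/3 + 6*x**5/5 + x**3 + 6*x.
Then F(1) - F(0) = (133/15) - (0) = 133/15.

133/15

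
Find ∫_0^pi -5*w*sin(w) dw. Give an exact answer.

-5*pi

Integrate by parts once (u = w, dv = -5*sin(w) dw).
An antiderivative is F(w) = 5*w*cos(w) - 5*sin(w).
Then F(pi) - F(0) = (-5*pi) - (0) = -5*pi.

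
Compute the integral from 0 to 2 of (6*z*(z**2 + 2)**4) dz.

Let u = z**2 + 2, so du = 2*z dz. When z = 0, u = 2; when z = 2, u = 6.
The integral becomes 3·∫ u**4 du from 2 to 6, with antiderivative 3*u**5/5.
Back in z: F(z) = 3*(z**2 + 2)**5/5.
Then F(2) - F(0) = (23328/5) - (96/5) = 23232/5.

23232/5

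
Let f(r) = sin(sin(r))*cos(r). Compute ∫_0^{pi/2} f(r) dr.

Let u = sin(r), so du = cos(r) dr. When r = 0, u = 0; when r = pi/2, u = 1.
The integral becomes ∫ sin(u) du from 0 to 1, with antiderivative -cos(u).
Back in r: F(r) = -cos(sin(r)).
Then F(pi/2) - F(0) = (-cos(1)) - (-1) = 1 - cos(1).

1 - cos(1)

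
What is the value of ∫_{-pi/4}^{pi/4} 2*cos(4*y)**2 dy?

Use the identity cos^2(4*y) = (1 + cos(8*y))/2.
An antiderivative is F(y) = y + sin(8*y)/8.
Then F(pi/4) - F(-pi/4) = (pi/4) - (-pi/4) = pi/2.

pi/2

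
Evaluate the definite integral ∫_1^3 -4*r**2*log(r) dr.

104/9 - 36*log(3)

Integrate by parts once (u = ln r, dv = -4*r**2 dr).
An antiderivative is F(r) = -4*r**3*(3*log(r) - 1)/9.
Then F(3) - F(1) = (12 - 36*log(3)) - (4/9) = 104/9 - 36*log(3).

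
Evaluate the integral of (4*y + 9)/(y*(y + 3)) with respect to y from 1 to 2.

log(10)

Factor the denominator: y**2 + 3*y = (y + 3)y.
Partial fractions: (4*y + 9)/(y*(y + 3)) = 1/(y + 3) + 3/y.
An antiderivative is F(y) = 3*log(y) + log(y + 3).
Then F(2) - F(1) = (log(40)) - (log(4)) = log(10).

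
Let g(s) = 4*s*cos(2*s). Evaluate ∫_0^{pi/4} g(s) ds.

Integrate by parts once (u = s, dv = 4*cos(2*s) ds).
An antiderivative is F(s) = 2*s*sin(2*s) + cos(2*s).
Then F(pi/4) - F(0) = (pi/2) - (1) = -1 + pi/2.

-1 + pi/2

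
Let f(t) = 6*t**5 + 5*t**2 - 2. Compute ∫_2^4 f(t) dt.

By the power rule, an antiderivative is F(t) = t**6 + 5*t**3/3 - 2*t.
Then F(4) - F(2) = (12584/3) - (220/3) = 12364/3.

12364/3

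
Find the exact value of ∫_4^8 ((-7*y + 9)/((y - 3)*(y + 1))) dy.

-8*log(3) + log(5)

Factor the denominator: y**2 - 2*y - 3 = (y + 1)(y - 3).
Partial fractions: (-7*y + 9)/((y - 3)*(y + 1)) = -4/(y + 1) - 3/(y - 3).
An antiderivative is F(y) = -3*log(y - 3) - 4*log(y + 1).
Then F(8) - F(4) = (-8*log(3) - 3*log(5)) - (-4*log(5)) = -8*log(3) + log(5).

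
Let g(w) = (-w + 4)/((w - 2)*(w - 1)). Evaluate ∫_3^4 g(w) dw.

Factor the denominator: w**2 - 3*w + 2 = (w - 1)(w - 2).
Partial fractions: (-w + 4)/((w - 2)*(w - 1)) = -3/(w - 1) + 2/(w - 2).
An antiderivative is F(w) = 2*log(w - 2) - 3*log(w - 1).
Then F(4) - F(3) = (log(4/27)) - (-log(8)) = log(32/27).

log(32/27)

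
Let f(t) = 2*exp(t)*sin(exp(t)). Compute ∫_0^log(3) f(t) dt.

2*cos(1) - 2*cos(3)

Let u = exp(t), so du = exp(t) dt. When t = 0, u = 1; when t = log(3), u = 3.
The integral becomes 2·∫ sin(u) du from 1 to 3, with antiderivative -2*cos(u).
Back in t: F(t) = -2*cos(exp(t)).
Then F(log(3)) - F(0) = (-2*cos(3)) - (-2*cos(1)) = 2*cos(1) - 2*cos(3).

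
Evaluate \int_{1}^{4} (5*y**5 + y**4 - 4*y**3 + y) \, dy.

By the power rule, an antiderivative is F(y) = 5*y**6/6 + y**5/5 - y**4 + y**2/2.
Then F(4) - F(1) = (50552/15) - (8/15) = 16848/5.

16848/5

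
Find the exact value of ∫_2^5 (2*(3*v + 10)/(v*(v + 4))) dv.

Factor the denominator: v**2 + 4*v = (v + 4)v.
Partial fractions: 2*(3*v + 10)/(v*(v + 4)) = 1/(v + 4) + 5/v.
An antiderivative is F(v) = 5*log(v) + log(v + 4).
Then F(5) - F(2) = (2*log(3) + 5*log(5)) - (log(3) + 6*log(2)) = -6*log(2) + log(3) + 5*log(5).

-6*log(2) + log(3) + 5*log(5)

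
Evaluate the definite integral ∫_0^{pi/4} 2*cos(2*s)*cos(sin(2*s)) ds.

sin(1)

Let u = sin(2*s), so du = 2*cos(2*s) ds. When s = 0, u = 0; when s = pi/4, u = 1.
The integral becomes ∫ cos(u) du from 0 to 1, with antiderivative sin(u).
Back in s: F(s) = sin(sin(2*s)).
Then F(pi/4) - F(0) = (sin(1)) - (0) = sin(1).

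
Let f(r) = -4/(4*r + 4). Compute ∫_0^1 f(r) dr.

-log(2)

An antiderivative is F(r) = -log(4*r + 4).
Then F(1) - F(0) = (-log(8)) - (-log(4)) = -log(2).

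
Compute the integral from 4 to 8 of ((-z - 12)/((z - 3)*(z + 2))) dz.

Factor the denominator: z**2 - z - 6 = (z + 2)(z - 3).
Partial fractions: (-z - 12)/((z - 3)*(z + 2)) = 2/(z + 2) - 3/(z - 3).
An antiderivative is F(z) = -3*log(z - 3) + 2*log(z + 2).
Then F(8) - F(4) = (log(4/5)) - (log(36)) = -log(45).

-log(45)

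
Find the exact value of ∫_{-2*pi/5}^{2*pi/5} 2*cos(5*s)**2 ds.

Use the identity cos^2(5*s) = (1 + cos(10*s))/2.
An antiderivative is F(s) = s + sin(10*s)/10.
Then F(2*pi/5) - F(-2*pi/5) = (2*pi/5) - (-2*pi/5) = 4*pi/5.

4*pi/5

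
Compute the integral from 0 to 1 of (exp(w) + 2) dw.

An antiderivative is F(w) = 2*w + exp(w).
Then F(1) - F(0) = (2 + E) - (1) = 1 + E.

1 + E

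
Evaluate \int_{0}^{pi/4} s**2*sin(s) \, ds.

-2 - sqrt(2)*pi**2/32 + sqrt(2)*pi/4 + sqrt(2)

Integrate by parts twice (u = s^2, dv = sin(s) ds).
An antiderivative is F(s) = -s**2*cos(s) + 2*s*sin(s) + 2*cos(s).
Then F(pi/4) - F(0) = (sqrt(2)*(-pi**2 + 8*pi + 32)/32) - (2) = -2 - sqrt(2)*pi**2/32 + sqrt(2)*pi/4 + sqrt(2).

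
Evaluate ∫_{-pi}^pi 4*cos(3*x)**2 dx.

4*pi

Use the identity cos^2(3*x) = (1 + cos(6*x))/2.
An antiderivative is F(x) = 2*x + sin(6*x)/3.
Then F(pi) - F(-pi) = (2*pi) - (-2*pi) = 4*pi.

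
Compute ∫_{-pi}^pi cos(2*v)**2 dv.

Use the identity cos^2(2*v) = (1 + cos(4*v))/2.
An antiderivative is F(v) = v/2 + sin(4*v)/8.
Then F(pi) - F(-pi) = (pi/2) - (-pi/2) = pi.

pi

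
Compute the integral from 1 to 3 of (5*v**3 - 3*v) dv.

By the power rule, an antiderivative is F(v) = 5*v**4/4 - 3*v**2/2.
Then F(3) - F(1) = (351/4) - (-1/4) = 88.

88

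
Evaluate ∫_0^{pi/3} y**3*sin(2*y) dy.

Integrate by parts 3 times (u = y^3, dv = sin(2*y) dy).
An antiderivative is F(y) = -y**3*cos(2*y)/2 + 3*y**2*sin(2*y)/4 + 3*y*cos(2*y)/4 - 3*sin(2*y)/8.
Then F(pi/3) - F(0) = (-pi/8 - 3*sqrt(3)/16 + pi**3/108 + sqrt(3)*pi**2/24) - (0) = -pi/8 - 3*sqrt(3)/16 + pi**3/108 + sqrt(3)*pi**2/24.

-pi/8 - 3*sqrt(3)/16 + pi**3/108 + sqrt(3)*pi**2/24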